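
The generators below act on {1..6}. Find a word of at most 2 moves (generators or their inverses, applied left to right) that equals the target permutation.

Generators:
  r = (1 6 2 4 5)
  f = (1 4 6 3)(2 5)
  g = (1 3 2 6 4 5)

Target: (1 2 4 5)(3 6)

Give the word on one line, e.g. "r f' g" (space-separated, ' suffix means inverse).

  after r': (1 5 4 2 6)
  after f': (1 2 4 5)(3 6)

r' f'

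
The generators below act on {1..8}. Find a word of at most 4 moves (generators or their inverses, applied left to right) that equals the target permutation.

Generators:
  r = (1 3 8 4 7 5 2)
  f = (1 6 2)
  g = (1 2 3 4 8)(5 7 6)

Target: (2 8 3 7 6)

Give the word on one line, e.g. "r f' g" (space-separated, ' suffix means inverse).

g r

  after g: (1 2 3 4 8)(5 7 6)
  after r: (2 8 3 7 6)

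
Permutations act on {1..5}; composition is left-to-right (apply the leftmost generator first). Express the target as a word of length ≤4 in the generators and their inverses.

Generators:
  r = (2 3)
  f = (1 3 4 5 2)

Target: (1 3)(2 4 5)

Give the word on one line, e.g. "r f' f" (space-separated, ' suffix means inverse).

  after r: (2 3)
  after f: (1 3)(2 4 5)

r f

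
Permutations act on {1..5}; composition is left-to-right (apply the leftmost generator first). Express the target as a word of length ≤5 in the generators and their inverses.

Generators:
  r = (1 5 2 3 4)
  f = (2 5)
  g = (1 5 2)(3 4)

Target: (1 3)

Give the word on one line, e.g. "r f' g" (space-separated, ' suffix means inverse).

  after r': (1 4 3 2 5)
  after f': (1 4 3 5)
  after g': (1 3)(2 5)
  after f': (1 3)

r' f' g' f'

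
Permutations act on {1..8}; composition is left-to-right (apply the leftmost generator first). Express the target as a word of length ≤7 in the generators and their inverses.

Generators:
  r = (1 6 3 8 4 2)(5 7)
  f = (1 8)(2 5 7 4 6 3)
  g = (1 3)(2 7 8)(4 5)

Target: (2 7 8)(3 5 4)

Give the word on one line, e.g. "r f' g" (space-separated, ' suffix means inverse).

g r' f r' r'

  after g: (1 3)(2 7 8)(4 5)
  after r': (1 6)(2 5 8 4 7 3)
  after f: (1 3 5)(2 7)(6 8)
  after r': (1 6 3 7 4 8)(2 5)
  after r': (2 7 8)(3 5 4)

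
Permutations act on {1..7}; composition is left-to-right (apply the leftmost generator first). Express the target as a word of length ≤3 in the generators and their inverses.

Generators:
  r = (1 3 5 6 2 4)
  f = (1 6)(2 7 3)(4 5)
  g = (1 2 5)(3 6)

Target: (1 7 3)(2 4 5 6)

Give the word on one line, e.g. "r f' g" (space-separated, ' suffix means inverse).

  after g: (1 2 5)(3 6)
  after f: (1 7 3)(2 4 5 6)

g f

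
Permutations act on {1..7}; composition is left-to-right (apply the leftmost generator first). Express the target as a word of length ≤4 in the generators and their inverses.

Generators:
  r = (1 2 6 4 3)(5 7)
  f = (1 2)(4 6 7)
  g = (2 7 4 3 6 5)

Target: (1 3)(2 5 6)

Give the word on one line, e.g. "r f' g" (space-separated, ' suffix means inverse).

r f r'

  after r: (1 2 6 4 3)(5 7)
  after f: (2 7 5 4 3)
  after r': (1 3)(2 5 6)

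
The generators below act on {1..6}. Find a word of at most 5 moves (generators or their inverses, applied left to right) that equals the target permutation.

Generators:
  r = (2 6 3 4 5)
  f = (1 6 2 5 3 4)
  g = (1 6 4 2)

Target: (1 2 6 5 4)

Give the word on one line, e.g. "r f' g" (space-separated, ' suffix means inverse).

  after r: (2 6 3 4 5)
  after f': (1 4 2)(5 6)
  after g: (1 2 6 5 4)

r f' g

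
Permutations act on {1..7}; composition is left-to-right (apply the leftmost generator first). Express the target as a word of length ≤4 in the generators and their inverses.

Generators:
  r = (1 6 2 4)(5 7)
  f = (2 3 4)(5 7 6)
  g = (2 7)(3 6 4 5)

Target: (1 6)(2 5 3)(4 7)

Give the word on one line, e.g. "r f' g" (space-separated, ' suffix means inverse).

g r

  after g: (2 7)(3 6 4 5)
  after r: (1 6)(2 5 3)(4 7)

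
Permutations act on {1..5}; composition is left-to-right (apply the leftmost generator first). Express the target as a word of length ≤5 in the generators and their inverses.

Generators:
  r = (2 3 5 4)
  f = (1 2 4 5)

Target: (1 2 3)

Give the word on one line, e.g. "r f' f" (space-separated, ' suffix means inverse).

  after r': (2 4 5 3)
  after r': (2 5)(3 4)
  after r': (2 3 5 4)
  after f: (1 2 3)

r' r' r' f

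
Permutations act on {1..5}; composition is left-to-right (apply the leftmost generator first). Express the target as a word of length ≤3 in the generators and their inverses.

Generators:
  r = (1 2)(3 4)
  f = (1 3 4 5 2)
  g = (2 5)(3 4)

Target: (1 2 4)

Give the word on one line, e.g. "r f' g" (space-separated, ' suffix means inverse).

  after g': (2 5)(3 4)
  after f': (1 2 4)

g' f'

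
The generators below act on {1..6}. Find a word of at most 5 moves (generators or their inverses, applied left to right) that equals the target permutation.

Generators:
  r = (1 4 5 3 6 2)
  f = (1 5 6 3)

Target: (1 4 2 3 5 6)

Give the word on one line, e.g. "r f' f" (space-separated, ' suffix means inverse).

  after f': (1 3 6 5)
  after r': (1 5 2 6 4)
  after r': (1 4 2 3 5 6)

f' r' r'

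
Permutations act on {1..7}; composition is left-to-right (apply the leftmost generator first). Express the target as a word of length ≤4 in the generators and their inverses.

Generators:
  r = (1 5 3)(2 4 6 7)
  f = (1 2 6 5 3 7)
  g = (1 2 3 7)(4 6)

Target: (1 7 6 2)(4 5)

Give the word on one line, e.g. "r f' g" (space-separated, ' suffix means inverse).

f' g' f

  after f': (1 7 3 5 6 2)
  after g': (1 3 5 4 6)(2 7)
  after f: (1 7 6 2)(4 5)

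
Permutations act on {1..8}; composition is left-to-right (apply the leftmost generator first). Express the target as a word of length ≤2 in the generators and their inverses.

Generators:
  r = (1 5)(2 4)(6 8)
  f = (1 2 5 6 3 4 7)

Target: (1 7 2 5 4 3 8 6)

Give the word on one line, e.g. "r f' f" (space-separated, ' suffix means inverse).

  after f': (1 7 4 3 6 5 2)
  after r': (1 7 2 5 4 3 8 6)

f' r'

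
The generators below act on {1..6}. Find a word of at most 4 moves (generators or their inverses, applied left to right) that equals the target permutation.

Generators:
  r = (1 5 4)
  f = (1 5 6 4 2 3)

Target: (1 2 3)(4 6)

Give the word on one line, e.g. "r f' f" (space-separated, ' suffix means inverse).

  after r': (1 4 5)
  after f: (1 2 3)(4 6)

r' f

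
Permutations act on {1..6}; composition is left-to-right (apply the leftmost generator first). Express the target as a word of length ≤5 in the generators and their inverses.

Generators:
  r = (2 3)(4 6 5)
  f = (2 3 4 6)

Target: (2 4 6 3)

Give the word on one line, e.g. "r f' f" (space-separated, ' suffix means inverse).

r f r' r' f'

  after r: (2 3)(4 6 5)
  after f: (2 4)(5 6)
  after r': (2 5 4 3)
  after r': (2 6 4)
  after f': (2 4 6 3)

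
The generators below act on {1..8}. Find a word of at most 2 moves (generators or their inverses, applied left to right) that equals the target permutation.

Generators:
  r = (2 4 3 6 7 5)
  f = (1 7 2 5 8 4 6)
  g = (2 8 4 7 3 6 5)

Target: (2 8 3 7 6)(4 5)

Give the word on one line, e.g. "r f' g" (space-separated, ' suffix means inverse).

  after g: (2 8 4 7 3 6 5)
  after r: (2 8 3 7 6)(4 5)

g r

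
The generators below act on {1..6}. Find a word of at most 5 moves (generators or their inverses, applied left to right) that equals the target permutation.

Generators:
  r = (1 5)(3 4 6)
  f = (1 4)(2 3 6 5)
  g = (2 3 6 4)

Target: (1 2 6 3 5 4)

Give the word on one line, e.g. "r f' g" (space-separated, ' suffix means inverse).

  after g: (2 3 6 4)
  after r': (1 5)(2 6 3 4)
  after g': (1 5)(2 3 6)
  after f: (1 2 6 3 5 4)

g r' g' f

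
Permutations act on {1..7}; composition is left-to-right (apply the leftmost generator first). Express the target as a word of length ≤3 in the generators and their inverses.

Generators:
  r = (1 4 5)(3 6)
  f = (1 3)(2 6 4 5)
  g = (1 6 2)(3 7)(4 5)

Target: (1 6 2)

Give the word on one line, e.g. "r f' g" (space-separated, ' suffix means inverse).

  after g': (1 2 6)(3 7)(4 5)
  after g': (1 6 2)

g' g'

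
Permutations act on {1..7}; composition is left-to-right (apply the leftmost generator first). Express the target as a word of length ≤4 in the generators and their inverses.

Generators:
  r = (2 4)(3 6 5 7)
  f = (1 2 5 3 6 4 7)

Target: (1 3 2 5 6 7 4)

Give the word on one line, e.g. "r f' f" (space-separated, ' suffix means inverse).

r' f' r

  after r': (2 4)(3 7 5 6)
  after f': (1 7 2 6 5 3 4)
  after r: (1 3 2 5 6 7 4)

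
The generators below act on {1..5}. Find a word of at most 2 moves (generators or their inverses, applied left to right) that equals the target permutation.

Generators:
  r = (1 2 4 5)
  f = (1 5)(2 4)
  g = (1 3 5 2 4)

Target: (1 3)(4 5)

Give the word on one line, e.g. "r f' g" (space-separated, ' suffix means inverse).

g f'

  after g: (1 3 5 2 4)
  after f': (1 3)(4 5)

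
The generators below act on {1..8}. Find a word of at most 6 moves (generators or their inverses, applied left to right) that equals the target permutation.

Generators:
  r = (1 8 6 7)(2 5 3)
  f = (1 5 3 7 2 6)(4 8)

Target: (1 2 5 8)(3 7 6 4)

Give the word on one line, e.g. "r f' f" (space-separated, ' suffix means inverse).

r' f r' f f

  after r': (1 7 6 8)(2 3 5)
  after f: (1 2 7)(4 8 5 6)
  after r': (1 3 5 8 2 6 4)
  after f: (1 7 2)(4 5)(6 8)
  after f: (1 2 5 8)(3 7 6 4)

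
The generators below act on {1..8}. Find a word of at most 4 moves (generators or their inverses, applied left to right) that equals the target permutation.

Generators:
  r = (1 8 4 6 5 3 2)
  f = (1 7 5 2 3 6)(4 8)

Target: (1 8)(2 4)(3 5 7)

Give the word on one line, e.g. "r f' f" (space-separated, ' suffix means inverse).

  after f': (1 6 3 2 5 7)(4 8)
  after r': (1 4)(2 6 5 7)
  after r': (1 8)(2 4)(3 5 7)

f' r' r'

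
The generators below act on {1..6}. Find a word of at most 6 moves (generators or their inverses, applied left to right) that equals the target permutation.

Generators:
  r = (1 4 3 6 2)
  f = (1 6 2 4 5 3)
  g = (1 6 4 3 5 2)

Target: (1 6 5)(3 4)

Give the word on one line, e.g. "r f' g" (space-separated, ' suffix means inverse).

f' r g g r

  after f': (1 3 5 4 2 6)
  after r: (1 6 4)(3 5)
  after g: (1 4 6 3 2)
  after g: (1 3)(2 6 5)
  after r: (1 6 5)(3 4)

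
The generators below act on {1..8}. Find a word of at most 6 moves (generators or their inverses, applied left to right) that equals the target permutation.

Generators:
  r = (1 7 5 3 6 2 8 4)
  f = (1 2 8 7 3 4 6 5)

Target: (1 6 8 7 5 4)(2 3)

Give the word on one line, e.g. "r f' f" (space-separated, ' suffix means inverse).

r f' r' r'

  after r: (1 7 5 3 6 2 8 4)
  after f': (1 8 3 4 5 7 6)
  after r': (1 2 6 4 7 3 8 5)
  after r': (1 6 8 7 5 4)(2 3)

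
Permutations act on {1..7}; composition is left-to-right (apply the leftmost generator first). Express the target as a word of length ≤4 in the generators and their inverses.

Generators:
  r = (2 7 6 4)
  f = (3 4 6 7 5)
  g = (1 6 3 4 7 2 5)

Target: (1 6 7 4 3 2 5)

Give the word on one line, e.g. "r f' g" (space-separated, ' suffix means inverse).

  after r: (2 7 6 4)
  after g: (1 6 7 3 4 5)
  after r: (1 4 5)(2 7 3)
  after f: (1 6 7 4 3 2 5)

r g r f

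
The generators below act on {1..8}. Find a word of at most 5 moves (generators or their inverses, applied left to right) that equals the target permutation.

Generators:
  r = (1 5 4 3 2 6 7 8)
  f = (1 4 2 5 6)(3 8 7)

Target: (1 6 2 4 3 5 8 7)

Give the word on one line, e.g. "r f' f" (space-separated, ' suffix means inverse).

  after f': (1 6 5 2 4)(3 7 8)
  after f': (1 5 4 6 2)(3 8 7)
  after r: (1 4 7 2 5 3)
  after f': (3 6 5 7 4 8)
  after f': (1 6 2 4 3 5 8 7)

f' f' r f' f'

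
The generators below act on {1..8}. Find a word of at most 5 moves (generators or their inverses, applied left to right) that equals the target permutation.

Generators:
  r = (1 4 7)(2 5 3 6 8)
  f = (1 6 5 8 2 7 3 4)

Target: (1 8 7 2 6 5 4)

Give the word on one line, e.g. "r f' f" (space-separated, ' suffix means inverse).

  after r: (1 4 7)(2 5 3 6 8)
  after f': (1 3)(2 6 5 7 4)
  after r': (1 5 4 8 6 2 3 7)
  after r': (1 2 5)(3 4 6 8)
  after f': (1 8 7 2 6 5 4)

r f' r' r' f'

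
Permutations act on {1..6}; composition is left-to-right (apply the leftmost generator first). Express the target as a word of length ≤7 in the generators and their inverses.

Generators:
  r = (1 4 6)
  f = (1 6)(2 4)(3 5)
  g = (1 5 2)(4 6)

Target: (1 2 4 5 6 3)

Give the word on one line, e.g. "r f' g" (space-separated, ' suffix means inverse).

  after r': (1 6 4)
  after r': (1 4 6)
  after g: (1 6 5 2)
  after f: (2 6 3 5 4)
  after g': (1 2 4 5 6 3)

r' r' g f g'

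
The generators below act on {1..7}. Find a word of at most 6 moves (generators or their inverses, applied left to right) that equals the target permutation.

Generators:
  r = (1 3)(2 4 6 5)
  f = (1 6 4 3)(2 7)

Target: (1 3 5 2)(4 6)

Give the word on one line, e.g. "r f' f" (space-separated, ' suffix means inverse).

  after f': (1 3 4 6)(2 7)
  after f': (1 4)(3 6)
  after r: (1 6)(2 4 3 5)
  after f: (1 4)(2 3 5 7)
  after f: (1 3 5 2)(4 6)

f' f' r f f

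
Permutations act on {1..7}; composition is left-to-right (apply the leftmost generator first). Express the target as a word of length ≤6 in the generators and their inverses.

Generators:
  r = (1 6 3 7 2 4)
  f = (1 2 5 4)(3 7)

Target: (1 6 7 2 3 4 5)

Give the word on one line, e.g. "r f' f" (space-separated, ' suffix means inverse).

f f f r r

  after f: (1 2 5 4)(3 7)
  after f: (1 5)(2 4)
  after f: (1 4 5 2)(3 7)
  after r: (2 6 3)(4 5)
  after r: (1 6 7 2 3 4 5)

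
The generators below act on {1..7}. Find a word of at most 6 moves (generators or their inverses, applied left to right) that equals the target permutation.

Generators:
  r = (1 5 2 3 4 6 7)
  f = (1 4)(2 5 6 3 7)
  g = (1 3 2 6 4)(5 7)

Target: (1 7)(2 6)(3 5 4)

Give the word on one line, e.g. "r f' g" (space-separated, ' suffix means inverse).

f' g' f' g

  after f': (1 4)(2 7 3 6 5)
  after g': (1 6 7)(2 5 3)
  after f': (1 5 6 3 7 4)
  after g: (1 7)(2 6)(3 5 4)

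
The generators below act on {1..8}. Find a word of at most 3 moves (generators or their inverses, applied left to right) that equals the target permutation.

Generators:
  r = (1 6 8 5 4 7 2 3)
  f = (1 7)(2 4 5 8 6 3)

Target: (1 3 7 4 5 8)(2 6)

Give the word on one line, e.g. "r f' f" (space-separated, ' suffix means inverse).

r' f r

  after r': (1 3 2 7 4 5 8 6)
  after f: (1 2)(3 4 8)(5 6 7)
  after r: (1 3 7 4 5 8)(2 6)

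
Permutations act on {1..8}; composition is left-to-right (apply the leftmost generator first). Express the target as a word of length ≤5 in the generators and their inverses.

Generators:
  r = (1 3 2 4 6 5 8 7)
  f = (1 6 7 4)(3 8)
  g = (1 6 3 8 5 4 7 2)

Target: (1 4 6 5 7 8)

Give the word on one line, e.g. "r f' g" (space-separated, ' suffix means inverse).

  after r': (1 7 8 5 6 4 2 3)
  after g: (1 2 8 4)(3 6 7 5)
  after f': (1 2 3)(5 8 7)
  after r: (1 4 6 5 7 8)

r' g f' r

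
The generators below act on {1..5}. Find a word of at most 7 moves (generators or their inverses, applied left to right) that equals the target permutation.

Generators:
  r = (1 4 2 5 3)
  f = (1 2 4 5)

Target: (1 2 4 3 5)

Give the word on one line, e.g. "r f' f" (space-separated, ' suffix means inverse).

r r r f' f'

  after r: (1 4 2 5 3)
  after r: (1 2 3 4 5)
  after r: (1 5 4 3 2)
  after f': (1 4 3)(2 5)
  after f': (1 2 4 3 5)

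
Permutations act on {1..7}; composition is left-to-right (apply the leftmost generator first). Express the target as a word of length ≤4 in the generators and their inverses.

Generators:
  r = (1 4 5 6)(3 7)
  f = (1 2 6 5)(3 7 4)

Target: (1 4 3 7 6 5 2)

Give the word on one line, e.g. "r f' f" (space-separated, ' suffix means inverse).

  after f': (1 5 6 2)(3 4 7)
  after f': (1 6)(2 5)(3 7 4)
  after r': (1 5 2 4 7)
  after r': (1 4 3 7 6 5 2)

f' f' r' r'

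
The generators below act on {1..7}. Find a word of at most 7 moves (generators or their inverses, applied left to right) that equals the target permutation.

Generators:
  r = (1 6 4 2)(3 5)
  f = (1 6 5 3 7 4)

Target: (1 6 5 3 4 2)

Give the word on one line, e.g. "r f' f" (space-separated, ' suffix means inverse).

  after f: (1 6 5 3 7 4)
  after f: (1 5 7)(3 4 6)
  after r: (1 3 2)(5 7 6)
  after r: (1 5 7 4 2 6 3)
  after f': (1 6 5 3 4 2)

f f r r f'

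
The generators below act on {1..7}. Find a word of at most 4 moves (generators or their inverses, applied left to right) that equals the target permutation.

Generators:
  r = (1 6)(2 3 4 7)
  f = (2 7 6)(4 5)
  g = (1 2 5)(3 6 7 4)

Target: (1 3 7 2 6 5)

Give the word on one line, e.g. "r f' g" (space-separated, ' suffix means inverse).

g g f' r'

  after g: (1 2 5)(3 6 7 4)
  after g: (1 5 2)(3 7)(4 6)
  after f': (1 4 7 3 2)(5 6)
  after r': (1 3 7 2 6 5)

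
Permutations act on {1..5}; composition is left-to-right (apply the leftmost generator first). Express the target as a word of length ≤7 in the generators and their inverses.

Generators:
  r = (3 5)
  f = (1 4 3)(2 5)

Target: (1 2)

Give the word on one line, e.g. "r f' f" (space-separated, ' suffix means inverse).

f' r f r r

  after f': (1 3 4)(2 5)
  after r: (1 5 2 3 4)
  after f: (1 2)
  after r: (1 2)(3 5)
  after r: (1 2)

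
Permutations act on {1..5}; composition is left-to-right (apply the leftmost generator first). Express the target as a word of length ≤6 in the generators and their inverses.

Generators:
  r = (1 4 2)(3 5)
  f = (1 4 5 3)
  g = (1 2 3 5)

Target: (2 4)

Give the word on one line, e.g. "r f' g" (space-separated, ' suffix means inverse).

f' f' g' r g

  after f': (1 3 5 4)
  after f': (1 5)(3 4)
  after g': (1 3 4 2)
  after r: (1 5 3 2 4)
  after g: (2 4)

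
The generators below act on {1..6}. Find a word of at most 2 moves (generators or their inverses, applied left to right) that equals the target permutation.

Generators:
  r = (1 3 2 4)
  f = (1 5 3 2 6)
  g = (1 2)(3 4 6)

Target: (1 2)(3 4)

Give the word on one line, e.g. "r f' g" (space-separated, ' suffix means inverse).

r' r'

  after r': (1 4 2 3)
  after r': (1 2)(3 4)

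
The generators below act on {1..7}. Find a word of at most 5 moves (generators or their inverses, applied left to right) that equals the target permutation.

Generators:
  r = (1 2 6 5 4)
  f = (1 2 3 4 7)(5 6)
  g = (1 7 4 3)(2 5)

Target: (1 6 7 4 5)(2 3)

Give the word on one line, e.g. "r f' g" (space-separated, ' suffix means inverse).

  after r': (1 4 5 6 2)
  after r': (1 5 2 4 6)
  after f': (1 6 7 4 5)(2 3)

r' r' f'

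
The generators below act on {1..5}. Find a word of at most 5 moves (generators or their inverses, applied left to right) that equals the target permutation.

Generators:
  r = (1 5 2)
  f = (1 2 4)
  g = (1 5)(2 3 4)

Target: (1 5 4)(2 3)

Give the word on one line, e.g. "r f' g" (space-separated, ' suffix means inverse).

f g' f' r'

  after f: (1 2 4)
  after g': (1 4 5)(2 3)
  after f': (1 2 3)(4 5)
  after r': (1 5 4)(2 3)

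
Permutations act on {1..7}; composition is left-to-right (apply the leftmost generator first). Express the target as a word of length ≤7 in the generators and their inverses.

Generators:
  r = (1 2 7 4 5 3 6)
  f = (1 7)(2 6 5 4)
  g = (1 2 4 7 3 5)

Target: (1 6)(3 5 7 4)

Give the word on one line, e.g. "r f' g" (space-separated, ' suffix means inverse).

r g' f' g r

  after r: (1 2 7 4 5 3 6)
  after g': (2 4 3 6 5 7)
  after f': (1 7 4 3 2 5)
  after g: (1 3 4 5 2)
  after r: (1 6)(3 5 7 4)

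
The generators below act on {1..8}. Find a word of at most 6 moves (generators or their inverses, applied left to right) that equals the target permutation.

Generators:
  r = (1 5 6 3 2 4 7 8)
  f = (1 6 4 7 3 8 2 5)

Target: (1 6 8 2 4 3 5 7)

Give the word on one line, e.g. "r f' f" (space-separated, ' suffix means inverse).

r' f' r f r

  after r': (1 8 7 4 2 3 6 5)
  after f': (1 3)(2 7 6)(4 8)
  after r: (1 2 8 7 3 5 6 4)
  after f: (1 5 4 6 7 8 3)
  after r: (1 6 8 2 4 3 5 7)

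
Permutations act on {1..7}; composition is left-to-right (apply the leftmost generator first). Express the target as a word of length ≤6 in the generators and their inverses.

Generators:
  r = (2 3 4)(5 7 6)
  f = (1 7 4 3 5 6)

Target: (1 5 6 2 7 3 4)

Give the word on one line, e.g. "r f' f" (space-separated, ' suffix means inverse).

r' f r' r' f'

  after r': (2 4 3)(5 6 7)
  after f: (1 7 6 4 5)(2 3)
  after r': (1 5)(3 4 6)
  after r': (1 6 2 4 7 5)
  after f': (1 5 6 2 7 3 4)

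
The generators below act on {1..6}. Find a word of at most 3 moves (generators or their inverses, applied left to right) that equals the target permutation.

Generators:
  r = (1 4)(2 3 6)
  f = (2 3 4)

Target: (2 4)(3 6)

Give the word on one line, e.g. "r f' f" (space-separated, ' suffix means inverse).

  after r': (1 4)(2 6 3)
  after r': (2 3 6)
  after f: (2 4)(3 6)

r' r' f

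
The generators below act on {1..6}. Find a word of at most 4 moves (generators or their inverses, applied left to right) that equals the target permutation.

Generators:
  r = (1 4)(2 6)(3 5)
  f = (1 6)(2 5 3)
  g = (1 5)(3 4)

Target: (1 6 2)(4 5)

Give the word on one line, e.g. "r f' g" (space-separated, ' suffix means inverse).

f g' f f

  after f: (1 6)(2 5 3)
  after g': (1 6 5 4 3 2)
  after f: (2 6 3 5 4)
  after f: (1 6 2)(4 5)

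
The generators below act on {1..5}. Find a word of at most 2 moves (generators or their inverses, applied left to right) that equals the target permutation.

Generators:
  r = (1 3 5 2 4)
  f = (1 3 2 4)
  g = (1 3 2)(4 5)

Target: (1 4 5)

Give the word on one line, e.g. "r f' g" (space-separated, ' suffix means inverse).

g' f

  after g': (1 2 3)(4 5)
  after f: (1 4 5)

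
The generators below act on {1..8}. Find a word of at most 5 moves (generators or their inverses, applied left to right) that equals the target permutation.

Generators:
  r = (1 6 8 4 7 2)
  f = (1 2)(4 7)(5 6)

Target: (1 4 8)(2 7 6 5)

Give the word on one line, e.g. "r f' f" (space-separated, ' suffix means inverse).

f r' r'

  after f: (1 2)(4 7)(5 6)
  after r': (1 7 8 6 5)
  after r': (1 4 8)(2 7 6 5)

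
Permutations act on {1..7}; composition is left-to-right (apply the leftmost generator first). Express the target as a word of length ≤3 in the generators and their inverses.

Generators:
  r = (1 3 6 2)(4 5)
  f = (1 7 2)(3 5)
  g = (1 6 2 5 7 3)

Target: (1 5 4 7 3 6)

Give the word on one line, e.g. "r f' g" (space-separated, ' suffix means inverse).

  after r': (1 2 6 3)(4 5)
  after g: (1 5 4 7 3 6)

r' g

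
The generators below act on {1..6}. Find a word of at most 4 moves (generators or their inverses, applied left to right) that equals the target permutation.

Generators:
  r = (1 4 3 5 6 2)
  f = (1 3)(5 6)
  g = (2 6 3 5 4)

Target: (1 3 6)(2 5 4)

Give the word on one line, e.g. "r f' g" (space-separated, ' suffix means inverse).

g f

  after g: (2 6 3 5 4)
  after f: (1 3 6)(2 5 4)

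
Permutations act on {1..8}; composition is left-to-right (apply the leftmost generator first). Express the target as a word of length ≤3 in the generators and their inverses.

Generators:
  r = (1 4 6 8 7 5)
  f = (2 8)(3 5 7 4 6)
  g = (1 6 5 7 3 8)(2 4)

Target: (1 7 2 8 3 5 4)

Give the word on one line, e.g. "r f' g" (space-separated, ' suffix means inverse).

  after r': (1 5 7 8 6 4)
  after f: (1 7 2 8 3 5 4)

r' f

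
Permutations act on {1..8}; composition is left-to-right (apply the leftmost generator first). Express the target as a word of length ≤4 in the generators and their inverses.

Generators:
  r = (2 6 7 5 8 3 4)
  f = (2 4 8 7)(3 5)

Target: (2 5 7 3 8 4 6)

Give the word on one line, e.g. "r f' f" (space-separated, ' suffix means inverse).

  after f': (2 7 8 4)(3 5)
  after f': (2 8)(4 7)
  after r': (2 5 7 3 8 4 6)

f' f' r'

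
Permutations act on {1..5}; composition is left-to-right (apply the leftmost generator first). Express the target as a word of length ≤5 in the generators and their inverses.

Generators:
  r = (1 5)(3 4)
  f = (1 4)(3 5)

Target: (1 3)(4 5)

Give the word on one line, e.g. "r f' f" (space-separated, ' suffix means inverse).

  after f: (1 4)(3 5)
  after r': (1 3)(4 5)
  after f': (1 5)(3 4)
  after f': (1 3)(4 5)

f r' f' f'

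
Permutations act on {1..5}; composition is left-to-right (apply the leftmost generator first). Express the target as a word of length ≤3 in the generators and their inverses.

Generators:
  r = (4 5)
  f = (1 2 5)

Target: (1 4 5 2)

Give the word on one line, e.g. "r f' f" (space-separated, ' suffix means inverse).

  after f: (1 2 5)
  after f: (1 5 2)
  after r': (1 4 5 2)

f f r'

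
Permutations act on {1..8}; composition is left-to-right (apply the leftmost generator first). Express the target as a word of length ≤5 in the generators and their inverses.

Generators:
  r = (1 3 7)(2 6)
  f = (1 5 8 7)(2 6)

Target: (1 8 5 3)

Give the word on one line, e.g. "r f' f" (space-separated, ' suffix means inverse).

  after r: (1 3 7)(2 6)
  after r: (1 7 3)
  after f': (1 8 5)(2 6)(3 7)
  after r: (1 8 5 3)

r r f' r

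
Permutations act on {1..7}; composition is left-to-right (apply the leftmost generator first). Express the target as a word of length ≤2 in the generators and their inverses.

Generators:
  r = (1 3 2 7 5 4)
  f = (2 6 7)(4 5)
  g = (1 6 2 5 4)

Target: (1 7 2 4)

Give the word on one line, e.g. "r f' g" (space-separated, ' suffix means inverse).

  after g: (1 6 2 5 4)
  after f: (1 7 2 4)

g f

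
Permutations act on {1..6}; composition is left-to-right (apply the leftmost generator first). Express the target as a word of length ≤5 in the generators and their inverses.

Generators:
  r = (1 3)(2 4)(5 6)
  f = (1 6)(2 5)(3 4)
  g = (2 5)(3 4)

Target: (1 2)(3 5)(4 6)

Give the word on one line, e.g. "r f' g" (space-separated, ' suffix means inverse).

  after r: (1 3)(2 4)(5 6)
  after f': (1 4 5)(2 3 6)
  after r: (1 2)(3 5)(4 6)

r f' r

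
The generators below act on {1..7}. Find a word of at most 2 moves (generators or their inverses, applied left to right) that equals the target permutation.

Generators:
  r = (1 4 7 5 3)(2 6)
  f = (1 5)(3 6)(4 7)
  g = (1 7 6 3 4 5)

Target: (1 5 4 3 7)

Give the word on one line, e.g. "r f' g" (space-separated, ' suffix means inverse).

  after r': (1 3 5 7 4)(2 6)
  after r': (1 5 4 3 7)

r' r'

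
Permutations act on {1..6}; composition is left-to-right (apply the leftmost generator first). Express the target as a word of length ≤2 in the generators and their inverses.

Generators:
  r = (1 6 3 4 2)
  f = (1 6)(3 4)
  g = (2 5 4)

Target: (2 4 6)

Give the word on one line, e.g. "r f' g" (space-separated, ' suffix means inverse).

f' r'

  after f': (1 6)(3 4)
  after r': (2 4 6)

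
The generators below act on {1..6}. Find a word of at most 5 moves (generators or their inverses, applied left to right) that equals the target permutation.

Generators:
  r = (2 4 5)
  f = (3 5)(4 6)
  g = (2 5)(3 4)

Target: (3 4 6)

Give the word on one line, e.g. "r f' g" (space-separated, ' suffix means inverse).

  after f: (3 5)(4 6)
  after g': (2 5 4 6 3)
  after r: (3 4 6)

f g' r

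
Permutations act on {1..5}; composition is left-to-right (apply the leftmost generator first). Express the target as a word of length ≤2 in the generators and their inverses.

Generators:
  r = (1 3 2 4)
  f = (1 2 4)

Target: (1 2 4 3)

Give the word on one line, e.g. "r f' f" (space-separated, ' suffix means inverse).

f' r'

  after f': (1 4 2)
  after r': (1 2 4 3)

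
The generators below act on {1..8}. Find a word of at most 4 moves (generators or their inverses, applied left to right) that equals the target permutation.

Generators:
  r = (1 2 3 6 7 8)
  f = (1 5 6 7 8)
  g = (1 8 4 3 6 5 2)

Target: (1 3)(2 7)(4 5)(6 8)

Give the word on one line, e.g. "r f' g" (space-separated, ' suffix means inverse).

  after f: (1 5 6 7 8)
  after g': (1 6 7)(2 5 3 4 8)
  after g': (1 3 8 5 4)(2 6 7)
  after f: (1 3)(2 7)(4 5)(6 8)

f g' g' f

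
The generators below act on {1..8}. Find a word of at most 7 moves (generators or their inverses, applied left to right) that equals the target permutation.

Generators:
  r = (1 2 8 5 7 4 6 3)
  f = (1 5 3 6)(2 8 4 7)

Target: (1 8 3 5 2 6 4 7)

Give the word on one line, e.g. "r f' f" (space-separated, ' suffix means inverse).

f' r' r' f r

  after f': (1 6 3 5)(2 7 4 8)
  after r': (1 4 2 5 3 8)
  after r': (1 7 5 6 4)(2 8 3)
  after f: (1 2 4 5)(3 8 6 7)
  after r: (1 8 3 5 2 6 4 7)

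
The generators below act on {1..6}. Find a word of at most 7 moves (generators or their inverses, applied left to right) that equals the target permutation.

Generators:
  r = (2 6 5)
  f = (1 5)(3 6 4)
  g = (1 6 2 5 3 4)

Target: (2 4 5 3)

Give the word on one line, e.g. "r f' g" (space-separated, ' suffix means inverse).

g' f' f' g' f'

  after g': (1 4 3 5 2 6)
  after f': (1 6 5 2 3)
  after f': (1 3 5 2 4 6)
  after g': (1 5 6 4)(2 3)
  after f': (2 4 5 3)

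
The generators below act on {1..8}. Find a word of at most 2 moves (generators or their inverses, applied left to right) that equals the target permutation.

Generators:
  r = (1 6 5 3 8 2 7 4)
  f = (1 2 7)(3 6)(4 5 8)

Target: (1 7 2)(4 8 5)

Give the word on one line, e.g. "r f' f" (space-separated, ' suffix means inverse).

f f

  after f: (1 2 7)(3 6)(4 5 8)
  after f: (1 7 2)(4 8 5)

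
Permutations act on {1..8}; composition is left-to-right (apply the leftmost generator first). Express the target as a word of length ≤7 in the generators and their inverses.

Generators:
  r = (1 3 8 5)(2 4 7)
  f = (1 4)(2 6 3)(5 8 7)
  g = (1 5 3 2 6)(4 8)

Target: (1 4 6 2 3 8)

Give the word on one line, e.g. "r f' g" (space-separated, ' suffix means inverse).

  after f': (1 4)(2 3 6)(5 7 8)
  after r: (1 7 5 2 8)(3 6 4)
  after g: (1 7 3)(2 4)(5 6 8)
  after g: (1 7 2 8 3 5)(4 6)
  after r': (1 4 6 2 3 8)

f' r g g r'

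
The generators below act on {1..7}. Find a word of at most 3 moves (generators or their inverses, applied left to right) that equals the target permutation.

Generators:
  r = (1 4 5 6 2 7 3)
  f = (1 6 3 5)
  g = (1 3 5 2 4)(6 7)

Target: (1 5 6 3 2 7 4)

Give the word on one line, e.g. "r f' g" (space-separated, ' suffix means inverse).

r g' g'

  after r: (1 4 5 6 2 7 3)
  after g': (1 2 6 5 7)(3 4)
  after g': (1 5 6 3 2 7 4)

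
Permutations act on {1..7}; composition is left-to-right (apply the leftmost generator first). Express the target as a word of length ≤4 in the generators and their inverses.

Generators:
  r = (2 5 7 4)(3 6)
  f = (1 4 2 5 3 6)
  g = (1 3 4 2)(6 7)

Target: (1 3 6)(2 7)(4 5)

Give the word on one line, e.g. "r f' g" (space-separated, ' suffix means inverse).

g f' g f

  after g: (1 3 4 2)(6 7)
  after f': (1 5 2 6 7 3)
  after g: (1 5)(2 7 4)
  after f: (1 3 6)(2 7)(4 5)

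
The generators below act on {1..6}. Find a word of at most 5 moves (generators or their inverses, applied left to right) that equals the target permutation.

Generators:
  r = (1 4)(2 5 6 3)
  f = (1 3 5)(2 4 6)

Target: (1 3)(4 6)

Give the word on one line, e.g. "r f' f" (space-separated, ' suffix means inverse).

  after f: (1 3 5)(2 4 6)
  after r: (1 2)(3 6 5 4)
  after r: (1 5)(2 4)
  after f: (2 6)(3 5)
  after f: (1 3)(4 6)

f r r f f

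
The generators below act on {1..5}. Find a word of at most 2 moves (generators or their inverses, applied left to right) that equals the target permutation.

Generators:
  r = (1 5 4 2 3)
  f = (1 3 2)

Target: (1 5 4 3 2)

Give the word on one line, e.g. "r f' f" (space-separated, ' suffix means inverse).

r f'

  after r: (1 5 4 2 3)
  after f': (1 5 4 3 2)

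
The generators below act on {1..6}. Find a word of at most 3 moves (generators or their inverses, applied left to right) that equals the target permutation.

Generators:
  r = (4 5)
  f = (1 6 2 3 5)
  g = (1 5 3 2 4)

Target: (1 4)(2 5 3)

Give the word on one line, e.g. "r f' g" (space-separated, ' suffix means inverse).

g r'

  after g: (1 5 3 2 4)
  after r': (1 4)(2 5 3)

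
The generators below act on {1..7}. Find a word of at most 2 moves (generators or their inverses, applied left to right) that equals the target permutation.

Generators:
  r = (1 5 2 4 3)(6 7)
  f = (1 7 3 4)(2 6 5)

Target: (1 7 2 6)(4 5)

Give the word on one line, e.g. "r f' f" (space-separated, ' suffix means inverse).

r' f'

  after r': (1 3 4 2 5)(6 7)
  after f': (1 7 2 6)(4 5)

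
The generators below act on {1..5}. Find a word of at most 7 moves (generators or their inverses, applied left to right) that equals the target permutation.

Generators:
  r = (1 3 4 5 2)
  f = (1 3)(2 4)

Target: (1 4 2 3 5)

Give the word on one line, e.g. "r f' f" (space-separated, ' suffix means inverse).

  after f': (1 3)(2 4)
  after r: (1 4)(2 5)
  after r: (1 5)(3 4)
  after r: (1 2)(3 5)
  after f': (1 4 2 3 5)

f' r r r f'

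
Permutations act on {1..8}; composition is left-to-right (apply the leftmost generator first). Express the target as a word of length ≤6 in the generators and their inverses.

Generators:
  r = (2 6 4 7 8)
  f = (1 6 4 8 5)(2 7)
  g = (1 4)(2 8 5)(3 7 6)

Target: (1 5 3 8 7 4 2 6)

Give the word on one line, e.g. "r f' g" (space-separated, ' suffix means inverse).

g' r f' g' r

  after g': (1 4)(2 5 8)(3 6 7)
  after r: (1 7 3 4)(2 5)(6 8)
  after f': (1 2 8)(3 6 4 5 7)
  after g': (1 5 3 7 6)(4 8)
  after r: (1 5 3 8 7 4 2 6)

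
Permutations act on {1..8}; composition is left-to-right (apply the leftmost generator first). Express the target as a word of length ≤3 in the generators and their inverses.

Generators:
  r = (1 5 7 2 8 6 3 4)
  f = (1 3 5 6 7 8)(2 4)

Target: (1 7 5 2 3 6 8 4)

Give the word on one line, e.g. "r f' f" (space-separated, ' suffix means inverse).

  after f': (1 8 7 6 5 3)(2 4)
  after r: (1 6 7 3 5 4 8 2)
  after f: (1 7 5 2 3 6 8 4)

f' r f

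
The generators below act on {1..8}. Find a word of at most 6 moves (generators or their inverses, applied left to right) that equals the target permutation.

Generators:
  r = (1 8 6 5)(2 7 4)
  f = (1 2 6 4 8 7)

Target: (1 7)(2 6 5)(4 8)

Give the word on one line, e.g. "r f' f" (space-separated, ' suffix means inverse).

r' r' r' f

  after r': (1 5 6 8)(2 4 7)
  after r': (1 6)(2 7 4)(5 8)
  after r': (1 8 6 5)
  after f: (1 7)(2 6 5)(4 8)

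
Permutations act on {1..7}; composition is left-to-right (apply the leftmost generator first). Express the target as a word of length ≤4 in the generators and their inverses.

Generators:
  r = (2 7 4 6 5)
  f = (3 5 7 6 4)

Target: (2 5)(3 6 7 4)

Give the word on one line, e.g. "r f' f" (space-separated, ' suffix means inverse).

  after f: (3 5 7 6 4)
  after r': (2 5)(3 6 7 4)

f r'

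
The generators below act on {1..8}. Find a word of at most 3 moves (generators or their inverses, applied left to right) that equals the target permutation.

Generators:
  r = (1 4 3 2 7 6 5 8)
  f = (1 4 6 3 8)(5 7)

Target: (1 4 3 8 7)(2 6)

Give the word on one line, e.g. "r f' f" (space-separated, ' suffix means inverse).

f' r r

  after f': (1 8 3 6 4)(5 7)
  after r: (2 7 8)(3 5 6)
  after r: (1 4 3 8 7)(2 6)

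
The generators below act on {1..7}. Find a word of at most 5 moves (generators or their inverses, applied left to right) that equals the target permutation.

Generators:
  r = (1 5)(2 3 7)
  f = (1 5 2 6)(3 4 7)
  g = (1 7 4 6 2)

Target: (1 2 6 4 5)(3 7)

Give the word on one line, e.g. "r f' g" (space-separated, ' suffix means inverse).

  after f': (1 6 2 5)(3 7 4)
  after r': (1 6 7 4 2)
  after f': (1 2 6 4 5)(3 7)

f' r' f'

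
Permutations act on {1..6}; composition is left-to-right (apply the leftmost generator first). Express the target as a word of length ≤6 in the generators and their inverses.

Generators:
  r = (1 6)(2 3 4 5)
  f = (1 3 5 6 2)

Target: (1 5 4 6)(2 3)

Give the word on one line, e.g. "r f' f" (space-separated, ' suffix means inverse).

  after r: (1 6)(2 3 4 5)
  after f': (1 5 6 2)(3 4)
  after r': (1 4 2 6 5)
  after f: (1 4)(3 5)
  after r: (1 5 4 6)(2 3)

r f' r' f r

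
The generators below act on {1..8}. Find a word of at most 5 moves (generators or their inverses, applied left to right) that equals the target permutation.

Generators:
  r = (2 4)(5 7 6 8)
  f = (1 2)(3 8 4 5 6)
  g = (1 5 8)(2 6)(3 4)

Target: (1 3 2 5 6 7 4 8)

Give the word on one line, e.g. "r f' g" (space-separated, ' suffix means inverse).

  after r': (2 4)(5 8 6 7)
  after g': (1 8 2 3 4 6 7)
  after g': (1 5)(2 4)(6 7 8)
  after f': (1 4)(2 8 5)(3 6 7)
  after g': (1 3 2 5 6 7 4 8)

r' g' g' f' g'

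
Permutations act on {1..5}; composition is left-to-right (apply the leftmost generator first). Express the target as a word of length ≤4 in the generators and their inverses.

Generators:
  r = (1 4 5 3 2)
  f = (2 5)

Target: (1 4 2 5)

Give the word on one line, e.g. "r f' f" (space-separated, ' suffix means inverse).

r' f' r'

  after r': (1 2 3 5 4)
  after f': (1 5 4)(2 3)
  after r': (1 4 2 5)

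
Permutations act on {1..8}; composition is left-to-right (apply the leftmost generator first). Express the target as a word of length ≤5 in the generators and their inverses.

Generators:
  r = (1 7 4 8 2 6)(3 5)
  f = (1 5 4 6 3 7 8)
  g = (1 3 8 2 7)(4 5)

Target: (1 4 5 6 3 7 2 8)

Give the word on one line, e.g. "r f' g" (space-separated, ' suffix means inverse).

g' r' g r' g

  after g': (1 7 2 8 3)(4 5)
  after r': (2 4 3 6)(5 7 8)
  after g: (1 3 6 7 2 5)(4 8)
  after r': (1 5 6)(2 3)(7 8)
  after g: (1 4 5 6 3 7 2 8)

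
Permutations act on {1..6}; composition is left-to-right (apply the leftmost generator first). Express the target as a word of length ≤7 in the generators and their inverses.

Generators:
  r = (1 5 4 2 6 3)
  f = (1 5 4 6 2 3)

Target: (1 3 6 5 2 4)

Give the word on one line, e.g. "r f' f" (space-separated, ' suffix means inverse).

  after f: (1 5 4 6 2 3)
  after f: (1 4 2)(3 5 6)
  after r': (1 5 2 3)
  after f': (4 5 6)
  after r': (1 3 6 5 2 4)

f f r' f' r'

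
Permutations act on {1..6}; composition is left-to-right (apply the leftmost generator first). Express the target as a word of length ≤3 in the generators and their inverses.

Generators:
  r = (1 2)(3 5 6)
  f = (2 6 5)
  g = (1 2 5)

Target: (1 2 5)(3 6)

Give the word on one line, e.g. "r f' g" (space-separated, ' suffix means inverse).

f r'

  after f: (2 6 5)
  after r': (1 2 5)(3 6)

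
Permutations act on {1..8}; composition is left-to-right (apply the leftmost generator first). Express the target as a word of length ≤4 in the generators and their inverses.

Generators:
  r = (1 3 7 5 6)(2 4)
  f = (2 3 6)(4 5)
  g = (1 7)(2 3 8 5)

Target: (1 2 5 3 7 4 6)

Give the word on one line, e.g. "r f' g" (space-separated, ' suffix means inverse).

r f'

  after r: (1 3 7 5 6)(2 4)
  after f': (1 2 5 3 7 4 6)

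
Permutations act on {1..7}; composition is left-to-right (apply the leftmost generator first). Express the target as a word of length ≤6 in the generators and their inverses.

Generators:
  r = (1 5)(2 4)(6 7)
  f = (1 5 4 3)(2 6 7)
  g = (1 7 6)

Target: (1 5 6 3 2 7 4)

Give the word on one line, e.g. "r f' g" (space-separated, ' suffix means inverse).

  after g: (1 7 6)
  after f': (1 6 3 4 5)(2 7)
  after g: (2 6 3 4 5 7)
  after r': (1 5 6 3 2 7 4)

g f' g r'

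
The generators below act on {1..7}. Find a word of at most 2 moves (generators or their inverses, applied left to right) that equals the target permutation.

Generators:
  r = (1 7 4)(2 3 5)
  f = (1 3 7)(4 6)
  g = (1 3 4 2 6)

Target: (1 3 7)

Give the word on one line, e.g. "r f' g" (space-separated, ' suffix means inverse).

  after f': (1 7 3)(4 6)
  after f': (1 3 7)

f' f'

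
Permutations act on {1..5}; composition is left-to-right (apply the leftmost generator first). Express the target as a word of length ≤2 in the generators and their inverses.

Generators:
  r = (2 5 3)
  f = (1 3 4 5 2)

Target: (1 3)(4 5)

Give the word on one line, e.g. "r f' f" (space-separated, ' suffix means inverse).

  after f': (1 2 5 4 3)
  after r': (1 3)(4 5)

f' r'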